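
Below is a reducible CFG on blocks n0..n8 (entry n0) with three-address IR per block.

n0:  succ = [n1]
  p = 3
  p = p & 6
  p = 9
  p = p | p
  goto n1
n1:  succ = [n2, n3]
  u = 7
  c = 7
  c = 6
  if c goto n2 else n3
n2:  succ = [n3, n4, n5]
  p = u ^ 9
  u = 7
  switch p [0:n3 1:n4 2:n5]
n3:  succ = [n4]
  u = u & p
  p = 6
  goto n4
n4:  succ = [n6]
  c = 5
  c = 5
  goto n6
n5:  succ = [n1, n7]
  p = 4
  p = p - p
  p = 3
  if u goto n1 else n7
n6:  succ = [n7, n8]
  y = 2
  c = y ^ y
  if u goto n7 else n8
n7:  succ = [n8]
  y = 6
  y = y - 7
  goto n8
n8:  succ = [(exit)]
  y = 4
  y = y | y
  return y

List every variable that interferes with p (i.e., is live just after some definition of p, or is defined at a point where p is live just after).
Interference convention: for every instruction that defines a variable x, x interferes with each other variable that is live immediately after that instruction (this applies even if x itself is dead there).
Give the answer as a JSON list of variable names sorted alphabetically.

Answer: ["c", "u"]

Analysis:
Per-block:
  n0 def {p} use ∅
  n1 def {c,u} use ∅
  n2 def {p,u} use {u}
  n3 def {p,u} use {p,u}
  n4 def {c} use ∅
  n5 def {p} use {u}
  n6 def {c,y} use {u}
  n7 def {y} use ∅
  n8 def {y} use ∅

Liveness:
  n0 li=∅ lo={p}
  n1 li={p} lo={p,u}
  n2 li={u} lo={p,u}
  n3 li={p,u} lo={u}
  n4 li={u} lo={u}
  n5 li={u} lo={p}
  n6 li={u} lo=∅
  n7 li=∅ lo=∅
  n8 li=∅ lo=∅

Interfere edges:
  c — {p,u}
  p — {c,u}
  u — {c,p,y}
  y — {u}

N(p) = ["c", "u"]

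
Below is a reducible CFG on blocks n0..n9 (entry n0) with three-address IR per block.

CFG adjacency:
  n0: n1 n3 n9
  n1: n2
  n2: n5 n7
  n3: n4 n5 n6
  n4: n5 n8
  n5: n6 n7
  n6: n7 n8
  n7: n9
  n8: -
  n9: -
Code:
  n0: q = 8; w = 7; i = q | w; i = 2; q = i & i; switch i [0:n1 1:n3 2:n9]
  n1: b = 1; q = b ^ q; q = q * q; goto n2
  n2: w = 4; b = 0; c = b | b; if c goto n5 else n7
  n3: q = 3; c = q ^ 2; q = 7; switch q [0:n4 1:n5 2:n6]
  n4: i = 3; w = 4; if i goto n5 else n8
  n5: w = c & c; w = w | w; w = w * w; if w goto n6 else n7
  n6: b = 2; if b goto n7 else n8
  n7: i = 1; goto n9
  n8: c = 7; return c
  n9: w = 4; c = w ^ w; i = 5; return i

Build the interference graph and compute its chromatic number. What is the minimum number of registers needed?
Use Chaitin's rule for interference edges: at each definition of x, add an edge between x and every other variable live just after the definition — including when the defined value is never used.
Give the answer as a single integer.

Answer: 4

Analysis:
Block summaries:
  n0 def {i,q,w} use ∅
  n1 def {b,q} use {q}
  n2 def {b,c,w} use ∅
  n3 def {c,q} use ∅
  n4 def {i,w} use ∅
  n5 def {w} use {c}
  n6 def {b} use ∅
  n7 def {i} use ∅
  n8 def {c} use ∅
  n9 def {c,i,w} use ∅

Backward fixpoint:
  n0: in=∅ out={q}
  n1: in={q} out=∅
  n2: in=∅ out={c}
  n3: in=∅ out={c}
  n4: in={c} out={c}
  n5: in={c} out=∅
  n6: in=∅ out=∅
  n7: in=∅ out=∅
  n8: in=∅ out=∅
  n9: in=∅ out=∅

Interference:
  b: {q}
  c: {i,q,w}
  i: {c,q,w}
  q: {b,c,i,w}
  w: {c,i,q}

Colouring:
  clique {c,i,q,w} ⇒ need ≥ 4
  4-colouring: r0={q}  r1={b,c}  r2={i}  r3={w}
  χ = 4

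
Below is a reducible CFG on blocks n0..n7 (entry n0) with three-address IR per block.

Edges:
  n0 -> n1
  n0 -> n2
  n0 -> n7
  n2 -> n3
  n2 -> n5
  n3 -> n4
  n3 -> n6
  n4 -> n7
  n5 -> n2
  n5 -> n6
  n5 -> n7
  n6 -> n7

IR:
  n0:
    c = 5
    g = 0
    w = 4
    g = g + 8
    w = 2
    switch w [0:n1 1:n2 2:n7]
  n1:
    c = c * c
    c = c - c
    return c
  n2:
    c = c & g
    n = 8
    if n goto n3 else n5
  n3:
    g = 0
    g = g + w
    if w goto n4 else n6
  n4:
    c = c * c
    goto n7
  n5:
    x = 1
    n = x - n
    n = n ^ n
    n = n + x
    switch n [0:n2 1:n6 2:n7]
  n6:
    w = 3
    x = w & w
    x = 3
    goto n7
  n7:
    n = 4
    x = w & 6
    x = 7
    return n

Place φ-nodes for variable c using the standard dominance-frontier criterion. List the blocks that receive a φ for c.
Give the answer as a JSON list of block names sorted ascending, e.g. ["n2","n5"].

Answer: ["n2", "n7"]

Analysis:
idom tree: n1←n0 n2←n0 n3←n2 n4←n3 n5←n2 n6←n2 n7←n0
Dom∩ at merges:
  n2: preds {n0,n5}: {n0} ∩ {n0,n2,n5} = {n0}; idom=n0
  n6: preds {n3,n5}: {n0,n2,n3} ∩ {n0,n2,n5} = {n0,n2}; idom=n2
  n7: preds {n0,n4,n5,n6}: {n0} ∩ {n0,n2,n3,n4} ∩ {n0,n2,n5} ∩ {n0,n2,n6} = {n0}; idom=n0

DF walk-up:
  n2←n0: walk · to n0
  n2←n5: walk n5→n2 to n0
  n6←n3: walk n3 to n2
  n6←n5: walk n5 to n2
  n7←n0: walk · to n0
  n7←n4: walk n4→n3→n2 to n0
  n7←n5: walk n5→n2 to n0
  n7←n6: walk n6→n2 to n0
  n0 → ∅
  n1 → ∅
  n2 → {n2,n7}
  n3 → {n6,n7}
  n4 → {n7}
  n5 → {n2,n6,n7}
  n6 → {n7}
  n7 → ∅

φ for c: defs {n0,n1,n2,n4}
  DF⁺ = {n2,n7}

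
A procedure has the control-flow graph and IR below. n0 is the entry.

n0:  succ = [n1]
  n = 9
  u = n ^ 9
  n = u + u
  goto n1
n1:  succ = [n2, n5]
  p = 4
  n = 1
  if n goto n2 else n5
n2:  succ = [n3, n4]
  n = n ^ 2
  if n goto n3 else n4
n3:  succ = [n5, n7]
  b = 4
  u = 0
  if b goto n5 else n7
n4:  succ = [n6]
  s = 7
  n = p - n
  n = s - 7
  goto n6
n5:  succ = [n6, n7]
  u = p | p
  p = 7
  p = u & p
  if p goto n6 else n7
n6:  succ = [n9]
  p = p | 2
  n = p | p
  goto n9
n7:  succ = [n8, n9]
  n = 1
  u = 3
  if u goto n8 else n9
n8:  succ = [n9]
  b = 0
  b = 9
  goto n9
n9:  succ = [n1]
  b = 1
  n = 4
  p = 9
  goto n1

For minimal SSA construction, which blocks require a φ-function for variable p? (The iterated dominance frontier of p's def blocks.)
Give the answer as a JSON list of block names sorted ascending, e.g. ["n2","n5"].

idom tree: n1←n0 n2←n1 n3←n2 n4←n2 n5←n1 n6←n1 n7←n1 n8←n7 n9←n1
Dom at joins:
  n1: preds {n0,n9}: {n0} ∩ {n0,n1,n9} = {n0}; idom=n0
  n5: preds {n1,n3}: {n0,n1} ∩ {n0,n1,n2,n3} = {n0,n1}; idom=n1
  n6: preds {n4,n5}: {n0,n1,n2,n4} ∩ {n0,n1,n5} = {n0,n1}; idom=n1
  n7: preds {n3,n5}: {n0,n1,n2,n3} ∩ {n0,n1,n5} = {n0,n1}; idom=n1
  n9: preds {n6,n7,n8}: {n0,n1,n6} ∩ {n0,n1,n7} ∩ {n0,n1,n7,n8} = {n0,n1}; idom=n1

DF walk-up:
  n1←n0: walk · to n0
  n1←n9: walk n9→n1 to n0
  n5←n1: walk · to n1
  n5←n3: walk n3→n2 to n1
  n6←n4: walk n4→n2 to n1
  n6←n5: walk n5 to n1
  n7←n3: walk n3→n2 to n1
  n7←n5: walk n5 to n1
  n9←n6: walk n6 to n1
  n9←n7: walk n7 to n1
  n9←n8: walk n8→n7 to n1
  n0 → ∅
  n1 → {n1}
  n2 → {n5,n6,n7}
  n3 → {n5,n7}
  n4 → {n6}
  n5 → {n6,n7}
  n6 → {n9}
  n7 → {n9}
  n8 → {n9}
  n9 → {n1}

φ for p: defs {n1,n5,n6,n9}
  DF⁺ = {n1,n6,n7,n9}

Answer: ["n1", "n6", "n7", "n9"]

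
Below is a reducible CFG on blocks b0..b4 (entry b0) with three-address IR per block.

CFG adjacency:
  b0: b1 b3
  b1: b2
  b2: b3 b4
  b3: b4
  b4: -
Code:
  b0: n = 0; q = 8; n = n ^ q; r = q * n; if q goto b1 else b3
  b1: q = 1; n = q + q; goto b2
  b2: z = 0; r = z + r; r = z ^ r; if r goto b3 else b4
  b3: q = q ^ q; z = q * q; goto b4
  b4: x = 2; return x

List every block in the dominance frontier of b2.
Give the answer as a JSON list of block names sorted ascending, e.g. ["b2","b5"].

idom tree: b1←b0 b2←b1 b3←b0 b4←b0
Dom at joins:
  b3: preds {b0,b2}: {b0} ∩ {b0,b1,b2} = {b0}; idom=b0
  b4: preds {b2,b3}: {b0,b1,b2} ∩ {b0,b3} = {b0}; idom=b0

DF walk-up:
  join b3 pred b0: · stop@b0
  join b3 pred b2: b2→b1 stop@b0
  join b4 pred b2: b2→b1 stop@b0
  join b4 pred b3: b3 stop@b0
  b0: DF=∅
  b1: DF={b3,b4}
  b2: DF={b3,b4}
  b3: DF={b4}
  b4: DF=∅

DF(b2) = ["b3", "b4"]

Answer: ["b3", "b4"]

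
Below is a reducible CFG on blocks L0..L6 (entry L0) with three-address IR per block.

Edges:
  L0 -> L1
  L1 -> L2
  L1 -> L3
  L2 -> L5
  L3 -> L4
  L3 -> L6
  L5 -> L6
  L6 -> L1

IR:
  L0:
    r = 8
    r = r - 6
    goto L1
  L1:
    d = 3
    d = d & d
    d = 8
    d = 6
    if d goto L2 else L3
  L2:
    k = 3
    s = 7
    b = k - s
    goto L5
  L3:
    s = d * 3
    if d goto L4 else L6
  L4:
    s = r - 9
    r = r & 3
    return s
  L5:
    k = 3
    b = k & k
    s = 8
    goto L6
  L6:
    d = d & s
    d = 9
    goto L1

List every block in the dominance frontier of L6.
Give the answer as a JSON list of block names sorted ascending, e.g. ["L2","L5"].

Answer: ["L1"]

Derivation:
idom tree: L1←L0 L2←L1 L3←L1 L4←L3 L5←L2 L6←L1
Join-block Dom:
  L1: preds {L0,L6}: {L0} ∩ {L0,L1,L6} = {L0}; idom=L0
  L6: preds {L3,L5}: {L0,L1,L3} ∩ {L0,L1,L2,L5} = {L0,L1}; idom=L1

DF derivation:
  join L1 pred L0: · stop@L0
  join L1 pred L6: L6→L1 stop@L0
  join L6 pred L3: L3 stop@L1
  join L6 pred L5: L5→L2 stop@L1
  L0: DF=∅
  L1: DF={L1}
  L2: DF={L6}
  L3: DF={L6}
  L4: DF=∅
  L5: DF={L6}
  L6: DF={L1}

DF(L6) = ["L1"]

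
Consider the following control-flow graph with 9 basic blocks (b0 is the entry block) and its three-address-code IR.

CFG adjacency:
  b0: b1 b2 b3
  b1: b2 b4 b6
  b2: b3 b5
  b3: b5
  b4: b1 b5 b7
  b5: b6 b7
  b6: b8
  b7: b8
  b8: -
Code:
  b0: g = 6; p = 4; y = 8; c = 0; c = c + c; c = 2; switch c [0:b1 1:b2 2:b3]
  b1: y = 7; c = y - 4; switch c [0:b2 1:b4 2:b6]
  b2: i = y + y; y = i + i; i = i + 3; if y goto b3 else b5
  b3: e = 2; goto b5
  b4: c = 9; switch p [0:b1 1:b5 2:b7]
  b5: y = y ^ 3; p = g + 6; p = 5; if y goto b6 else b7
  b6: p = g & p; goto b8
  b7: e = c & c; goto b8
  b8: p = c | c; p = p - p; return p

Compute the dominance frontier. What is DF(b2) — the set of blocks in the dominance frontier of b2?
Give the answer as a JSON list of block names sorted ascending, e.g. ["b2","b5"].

idom tree: b1←b0 b2←b0 b3←b0 b4←b1 b5←b0 b6←b0 b7←b0 b8←b0
Dom at joins:
  b1: preds {b0,b4}: {b0} ∩ {b0,b1,b4} = {b0}; idom=b0
  b2: preds {b0,b1}: {b0} ∩ {b0,b1} = {b0}; idom=b0
  b3: preds {b0,b2}: {b0} ∩ {b0,b2} = {b0}; idom=b0
  b5: preds {b2,b3,b4}: {b0,b2} ∩ {b0,b3} ∩ {b0,b1,b4} = {b0}; idom=b0
  b6: preds {b1,b5}: {b0,b1} ∩ {b0,b5} = {b0}; idom=b0
  b7: preds {b4,b5}: {b0,b1,b4} ∩ {b0,b5} = {b0}; idom=b0
  b8: preds {b6,b7}: {b0,b6} ∩ {b0,b7} = {b0}; idom=b0

DF derivation:
  b1←b0: walk · to b0
  b1←b4: walk b4→b1 to b0
  b2←b0: walk · to b0
  b2←b1: walk b1 to b0
  b3←b0: walk · to b0
  b3←b2: walk b2 to b0
  b5←b2: walk b2 to b0
  b5←b3: walk b3 to b0
  b5←b4: walk b4→b1 to b0
  b6←b1: walk b1 to b0
  b6←b5: walk b5 to b0
  b7←b4: walk b4→b1 to b0
  b7←b5: walk b5 to b0
  b8←b6: walk b6 to b0
  b8←b7: walk b7 to b0
  b0 → ∅
  b1 → {b1,b2,b5,b6,b7}
  b2 → {b3,b5}
  b3 → {b5}
  b4 → {b1,b5,b7}
  b5 → {b6,b7}
  b6 → {b8}
  b7 → {b8}
  b8 → ∅

DF(b2) = ["b3", "b5"]

Answer: ["b3", "b5"]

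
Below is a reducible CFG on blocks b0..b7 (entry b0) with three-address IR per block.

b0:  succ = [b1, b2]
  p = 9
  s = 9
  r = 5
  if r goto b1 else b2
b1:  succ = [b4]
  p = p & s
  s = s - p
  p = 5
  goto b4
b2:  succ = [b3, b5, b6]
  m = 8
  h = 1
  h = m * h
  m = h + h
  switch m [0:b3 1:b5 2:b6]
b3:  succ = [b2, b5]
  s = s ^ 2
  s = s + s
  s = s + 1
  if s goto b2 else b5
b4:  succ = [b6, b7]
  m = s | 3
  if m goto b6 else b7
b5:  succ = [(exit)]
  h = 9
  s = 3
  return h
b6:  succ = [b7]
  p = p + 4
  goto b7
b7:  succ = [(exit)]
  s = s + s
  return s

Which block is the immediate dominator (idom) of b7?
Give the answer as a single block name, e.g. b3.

Answer: b0

Derivation:
idom tree: b1←b0 b2←b0 b3←b2 b4←b1 b5←b2 b6←b0 b7←b0
Dom at joins:
  b2: preds {b0,b3}: {b0} ∩ {b0,b2,b3} = {b0}; idom=b0
  b5: preds {b2,b3}: {b0,b2} ∩ {b0,b2,b3} = {b0,b2}; idom=b2
  b6: preds {b2,b4}: {b0,b2} ∩ {b0,b1,b4} = {b0}; idom=b0
  b7: preds {b4,b6}: {b0,b1,b4} ∩ {b0,b6} = {b0}; idom=b0

idom(b7) = b0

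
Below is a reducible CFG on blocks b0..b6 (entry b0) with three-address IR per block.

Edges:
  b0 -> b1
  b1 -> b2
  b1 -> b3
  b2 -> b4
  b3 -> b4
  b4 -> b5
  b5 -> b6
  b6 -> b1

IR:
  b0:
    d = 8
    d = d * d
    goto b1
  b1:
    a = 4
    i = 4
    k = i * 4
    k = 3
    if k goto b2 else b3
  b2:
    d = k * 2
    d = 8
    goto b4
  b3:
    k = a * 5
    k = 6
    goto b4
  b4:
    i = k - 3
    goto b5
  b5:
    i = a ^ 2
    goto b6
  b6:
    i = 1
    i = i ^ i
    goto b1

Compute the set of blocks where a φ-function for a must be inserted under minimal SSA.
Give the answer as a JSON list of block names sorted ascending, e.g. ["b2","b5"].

idom tree: b1←b0 b2←b1 b3←b1 b4←b1 b5←b4 b6←b5
Join-block Dom:
  b1: preds {b0,b6}: {b0} ∩ {b0,b1,b4,b5,b6} = {b0}; idom=b0
  b4: preds {b2,b3}: {b0,b1,b2} ∩ {b0,b1,b3} = {b0,b1}; idom=b1

Frontier:
  join b1 pred b0: · stop@b0
  join b1 pred b6: b6→b5→b4→b1 stop@b0
  join b4 pred b2: b2 stop@b1
  join b4 pred b3: b3 stop@b1
  DF(b0)=∅
  DF(b1)={b1}
  DF(b2)={b4}
  DF(b3)={b4}
  DF(b4)={b1}
  DF(b5)={b1}
  DF(b6)={b1}

φ for a: defs {b1}
  DF⁺ = {b1}

Answer: ["b1"]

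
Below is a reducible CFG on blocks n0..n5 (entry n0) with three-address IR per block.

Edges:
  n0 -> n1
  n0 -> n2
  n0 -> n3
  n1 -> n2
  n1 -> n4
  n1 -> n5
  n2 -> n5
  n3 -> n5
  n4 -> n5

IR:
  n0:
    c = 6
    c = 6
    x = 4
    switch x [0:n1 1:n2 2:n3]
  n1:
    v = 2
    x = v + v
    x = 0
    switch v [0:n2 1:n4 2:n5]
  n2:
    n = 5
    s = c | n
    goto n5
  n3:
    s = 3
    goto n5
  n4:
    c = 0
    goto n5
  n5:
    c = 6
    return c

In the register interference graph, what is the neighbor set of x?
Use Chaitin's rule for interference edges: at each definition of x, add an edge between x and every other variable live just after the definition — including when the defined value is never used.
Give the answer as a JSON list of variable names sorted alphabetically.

Answer: ["c", "v"]

Analysis:
Per-block:
  n0: def={c,x} ue=∅
  n1: def={v,x} ue=∅
  n2: def={n,s} ue={c}
  n3: def={s} ue=∅
  n4: def={c} ue=∅
  n5: def={c} ue=∅

Live sets:
  n0: in=∅ out={c}
  n1: in={c} out={c}
  n2: in={c} out=∅
  n3: in=∅ out=∅
  n4: in=∅ out=∅
  n5: in=∅ out=∅

Conflict graph:
  c↔{n,v,x}
  n↔{c}
  s↔∅
  v↔{c,x}
  x↔{c,v}

N(x) = ["c", "v"]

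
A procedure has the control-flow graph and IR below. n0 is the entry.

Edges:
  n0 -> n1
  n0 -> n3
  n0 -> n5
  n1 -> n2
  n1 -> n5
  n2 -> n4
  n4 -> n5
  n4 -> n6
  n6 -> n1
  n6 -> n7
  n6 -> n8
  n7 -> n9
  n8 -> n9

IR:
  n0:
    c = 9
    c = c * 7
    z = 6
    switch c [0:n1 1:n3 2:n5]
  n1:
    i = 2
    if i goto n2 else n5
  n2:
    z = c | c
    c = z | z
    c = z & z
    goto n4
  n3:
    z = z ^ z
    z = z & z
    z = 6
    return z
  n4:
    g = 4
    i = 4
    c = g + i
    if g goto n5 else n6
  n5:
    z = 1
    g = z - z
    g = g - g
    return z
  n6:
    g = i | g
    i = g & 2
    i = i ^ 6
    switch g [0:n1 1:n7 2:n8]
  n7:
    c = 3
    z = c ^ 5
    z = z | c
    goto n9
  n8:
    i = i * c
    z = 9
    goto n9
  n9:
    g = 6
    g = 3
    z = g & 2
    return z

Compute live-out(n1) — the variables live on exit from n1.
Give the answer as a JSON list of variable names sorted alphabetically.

Per-block:
  n0: {c,z} / ∅
  n1: {i} / ∅
  n2: {c,z} / {c}
  n3: {z} / {z}
  n4: {c,g,i} / ∅
  n5: {g,z} / ∅
  n6: {g,i} / {g,i}
  n7: {c,z} / ∅
  n8: {i,z} / {c,i}
  n9: {g,z} / ∅

Liveness:
  live n0: ∅→{c,z}
  live n1: {c}→{c}
  live n2: {c}→∅
  live n3: {z}→∅
  live n4: ∅→{c,g,i}
  live n5: ∅→∅
  live n6: {c,g,i}→{c,i}
  live n7: ∅→∅
  live n8: {c,i}→∅
  live n9: ∅→∅

live-out(n1) = ["c"]

Answer: ["c"]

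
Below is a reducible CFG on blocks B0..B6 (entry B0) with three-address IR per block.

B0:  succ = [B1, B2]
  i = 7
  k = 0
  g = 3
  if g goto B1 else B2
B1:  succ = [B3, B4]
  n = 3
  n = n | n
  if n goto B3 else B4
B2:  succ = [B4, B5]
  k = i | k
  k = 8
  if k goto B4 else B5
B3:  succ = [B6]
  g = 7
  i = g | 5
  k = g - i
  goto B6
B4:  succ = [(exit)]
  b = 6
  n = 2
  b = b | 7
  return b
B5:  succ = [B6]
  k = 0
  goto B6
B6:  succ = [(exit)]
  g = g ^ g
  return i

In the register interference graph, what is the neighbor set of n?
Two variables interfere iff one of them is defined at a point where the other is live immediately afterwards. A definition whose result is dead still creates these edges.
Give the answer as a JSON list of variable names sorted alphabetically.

Answer: ["b"]

Working:
def/use:
  B0 def {g,i,k} use ∅
  B1 def {n} use ∅
  B2 def {k} use {i,k}
  B3 def {g,i,k} use ∅
  B4 def {b,n} use ∅
  B5 def {k} use ∅
  B6 def {g} use {g,i}

Backward fixpoint:
  B0: in=∅ out={g,i,k}
  B1: in=∅ out=∅
  B2: in={g,i,k} out={g,i}
  B3: in=∅ out={g,i}
  B4: in=∅ out=∅
  B5: in={g,i} out={g,i}
  B6: in={g,i} out=∅

Interfere edges:
  b: {n}
  g: {i,k}
  i: {g,k}
  k: {g,i}
  n: {b}

N(n) = ["b"]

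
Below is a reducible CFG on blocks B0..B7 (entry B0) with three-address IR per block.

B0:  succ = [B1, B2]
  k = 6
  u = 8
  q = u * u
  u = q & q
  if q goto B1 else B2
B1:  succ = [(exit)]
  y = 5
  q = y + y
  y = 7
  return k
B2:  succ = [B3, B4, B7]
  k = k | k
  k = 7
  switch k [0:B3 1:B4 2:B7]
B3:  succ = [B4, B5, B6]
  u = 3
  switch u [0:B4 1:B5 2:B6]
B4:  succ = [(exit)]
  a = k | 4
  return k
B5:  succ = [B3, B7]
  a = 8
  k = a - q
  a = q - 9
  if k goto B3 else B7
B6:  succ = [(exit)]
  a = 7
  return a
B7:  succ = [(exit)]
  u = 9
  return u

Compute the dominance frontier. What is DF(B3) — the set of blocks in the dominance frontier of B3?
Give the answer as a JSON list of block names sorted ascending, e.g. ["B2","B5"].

Answer: ["B3", "B4", "B7"]

Derivation:
idom tree: B1←B0 B2←B0 B3←B2 B4←B2 B5←B3 B6←B3 B7←B2
Join-block Dom:
  B3: preds {B2,B5}: {B0,B2} ∩ {B0,B2,B3,B5} = {B0,B2}; idom=B2
  B4: preds {B2,B3}: {B0,B2} ∩ {B0,B2,B3} = {B0,B2}; idom=B2
  B7: preds {B2,B5}: {B0,B2} ∩ {B0,B2,B3,B5} = {B0,B2}; idom=B2

Frontier:
  B3←B2: walk · to B2
  B3←B5: walk B5→B3 to B2
  B4←B2: walk · to B2
  B4←B3: walk B3 to B2
  B7←B2: walk · to B2
  B7←B5: walk B5→B3 to B2
  B0: DF=∅
  B1: DF=∅
  B2: DF=∅
  B3: DF={B3,B4,B7}
  B4: DF=∅
  B5: DF={B3,B7}
  B6: DF=∅
  B7: DF=∅

DF(B3) = ["B3", "B4", "B7"]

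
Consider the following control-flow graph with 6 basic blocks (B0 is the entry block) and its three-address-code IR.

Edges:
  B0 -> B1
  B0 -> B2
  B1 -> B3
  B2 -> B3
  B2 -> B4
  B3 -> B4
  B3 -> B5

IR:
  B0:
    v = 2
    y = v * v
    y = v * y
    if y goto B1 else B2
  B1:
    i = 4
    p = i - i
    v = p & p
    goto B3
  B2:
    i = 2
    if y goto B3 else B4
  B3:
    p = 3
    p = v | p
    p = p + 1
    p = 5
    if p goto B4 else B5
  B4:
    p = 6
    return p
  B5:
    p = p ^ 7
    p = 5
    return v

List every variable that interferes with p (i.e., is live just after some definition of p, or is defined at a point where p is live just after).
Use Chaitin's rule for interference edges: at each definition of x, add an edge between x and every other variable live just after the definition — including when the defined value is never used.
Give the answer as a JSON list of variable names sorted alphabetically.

Answer: ["v"]

Analysis:
Block summaries:
  B0: def={v,y} ue=∅
  B1: def={i,p,v} ue=∅
  B2: def={i} ue={y}
  B3: def={p} ue={v}
  B4: def={p} ue=∅
  B5: def={p} ue={p,v}

Liveness:
  B0: in=∅ out={v,y}
  B1: in=∅ out={v}
  B2: in={v,y} out={v}
  B3: in={v} out={p,v}
  B4: in=∅ out=∅
  B5: in={p,v} out=∅

Interference:
  i: {v,y}
  p: {v}
  v: {i,p,y}
  y: {i,v}

N(p) = ["v"]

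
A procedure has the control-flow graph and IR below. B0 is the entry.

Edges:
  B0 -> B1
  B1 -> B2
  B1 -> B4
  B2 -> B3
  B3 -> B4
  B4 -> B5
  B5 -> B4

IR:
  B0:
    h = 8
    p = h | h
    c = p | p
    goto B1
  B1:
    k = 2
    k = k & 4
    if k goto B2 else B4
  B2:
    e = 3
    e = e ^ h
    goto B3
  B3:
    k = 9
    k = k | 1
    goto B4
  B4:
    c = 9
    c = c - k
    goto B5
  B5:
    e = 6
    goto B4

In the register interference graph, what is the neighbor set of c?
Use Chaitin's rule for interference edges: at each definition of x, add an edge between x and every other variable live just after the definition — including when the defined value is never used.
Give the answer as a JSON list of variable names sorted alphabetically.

Answer: ["h", "k"]

Analysis:
Block summaries:
  B0: def={c,h,p} ue=∅
  B1: def={k} ue=∅
  B2: def={e} ue={h}
  B3: def={k} ue=∅
  B4: def={c} ue={k}
  B5: def={e} ue=∅

Backward fixpoint:
  B0 li=∅ lo={h}
  B1 li={h} lo={h,k}
  B2 li={h} lo=∅
  B3 li=∅ lo={k}
  B4 li={k} lo={k}
  B5 li={k} lo={k}

Conflict graph:
  c↔{h,k}
  e↔{h,k}
  h↔{c,e,k,p}
  k↔{c,e,h}
  p↔{h}

N(c) = ["h", "k"]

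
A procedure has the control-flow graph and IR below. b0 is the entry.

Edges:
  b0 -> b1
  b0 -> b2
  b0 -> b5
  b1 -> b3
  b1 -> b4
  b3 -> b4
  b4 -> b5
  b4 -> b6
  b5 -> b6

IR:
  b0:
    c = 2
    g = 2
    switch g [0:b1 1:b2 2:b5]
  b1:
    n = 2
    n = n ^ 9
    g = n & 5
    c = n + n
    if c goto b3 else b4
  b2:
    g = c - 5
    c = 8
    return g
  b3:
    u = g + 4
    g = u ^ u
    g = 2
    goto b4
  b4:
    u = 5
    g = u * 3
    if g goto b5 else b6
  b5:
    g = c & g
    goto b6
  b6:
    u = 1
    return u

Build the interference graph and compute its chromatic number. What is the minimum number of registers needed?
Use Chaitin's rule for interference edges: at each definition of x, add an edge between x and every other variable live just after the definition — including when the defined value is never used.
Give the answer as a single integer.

Answer: 2

Derivation:
def/use:
  b0 def {c,g} use ∅
  b1 def {c,g,n} use ∅
  b2 def {c,g} use {c}
  b3 def {g,u} use {g}
  b4 def {g,u} use ∅
  b5 def {g} use {c,g}
  b6 def {u} use ∅

Live sets:
  live b0: ∅→{c,g}
  live b1: ∅→{c,g}
  live b2: {c}→∅
  live b3: {c,g}→{c}
  live b4: {c}→{c,g}
  live b5: {c,g}→∅
  live b6: ∅→∅

Interference:
  c: {g,u}
  g: {c,n}
  n: {g}
  u: {c}

Chromatic number:
  {c,g} pairwise interfere (2-clique) ⇒ χ ≥ 2
  2-colouring: r0={c,n}  r1={g,u}
  χ = 2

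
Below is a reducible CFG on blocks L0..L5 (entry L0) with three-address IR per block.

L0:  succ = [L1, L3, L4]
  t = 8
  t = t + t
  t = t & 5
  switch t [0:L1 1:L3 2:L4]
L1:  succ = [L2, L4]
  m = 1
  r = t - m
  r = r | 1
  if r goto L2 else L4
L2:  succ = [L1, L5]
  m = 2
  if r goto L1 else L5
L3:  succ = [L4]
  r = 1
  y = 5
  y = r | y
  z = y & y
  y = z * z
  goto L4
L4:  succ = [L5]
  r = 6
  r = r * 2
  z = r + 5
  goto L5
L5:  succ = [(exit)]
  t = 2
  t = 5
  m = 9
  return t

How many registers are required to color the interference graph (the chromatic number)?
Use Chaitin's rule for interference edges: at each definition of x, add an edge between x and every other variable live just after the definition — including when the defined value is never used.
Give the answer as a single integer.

Answer: 3

Analysis:
def/use:
  L0 def {t} use ∅
  L1 def {m,r} use {t}
  L2 def {m} use {r}
  L3 def {r,y,z} use ∅
  L4 def {r,z} use ∅
  L5 def {m,t} use ∅

Liveness:
  live L0: ∅→{t}
  live L1: {t}→{r,t}
  live L2: {r,t}→{t}
  live L3: ∅→∅
  live L4: ∅→∅
  live L5: ∅→∅

Interfere edges:
  m: {r,t}
  r: {m,t,y}
  t: {m,r}
  y: {r}
  z: ∅

Chromatic number:
  {m,r,t} pairwise interfere (3-clique) ⇒ χ ≥ 3
  3-colouring: r0={r,z}  r1={m,y}  r2={t}
  χ = 3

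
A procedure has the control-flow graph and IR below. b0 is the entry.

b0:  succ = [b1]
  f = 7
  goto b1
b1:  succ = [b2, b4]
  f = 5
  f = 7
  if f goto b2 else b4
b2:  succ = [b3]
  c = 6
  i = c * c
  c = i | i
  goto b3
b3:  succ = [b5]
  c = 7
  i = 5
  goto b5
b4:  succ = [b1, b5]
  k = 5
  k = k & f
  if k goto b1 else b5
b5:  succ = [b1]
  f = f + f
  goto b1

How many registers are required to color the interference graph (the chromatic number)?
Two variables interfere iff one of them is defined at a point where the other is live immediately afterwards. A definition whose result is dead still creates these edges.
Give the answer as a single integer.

def/use:
  b0 def {f} use ∅
  b1 def {f} use ∅
  b2 def {c,i} use ∅
  b3 def {c,i} use ∅
  b4 def {k} use {f}
  b5 def {f} use {f}

Liveness:
  b0: in=∅ out=∅
  b1: in=∅ out={f}
  b2: in={f} out={f}
  b3: in={f} out={f}
  b4: in={f} out={f}
  b5: in={f} out=∅

Interference:
  c: {f}
  f: {c,i,k}
  i: {f}
  k: {f}

Colouring:
  lower bound: {c,f} mutually conflict ⇒ χ ≥ 2
  assign c→r1 f→r0 i→r1 k→r1 — no edge inside a register ⇒ χ ≤ 2
  χ = 2

Answer: 2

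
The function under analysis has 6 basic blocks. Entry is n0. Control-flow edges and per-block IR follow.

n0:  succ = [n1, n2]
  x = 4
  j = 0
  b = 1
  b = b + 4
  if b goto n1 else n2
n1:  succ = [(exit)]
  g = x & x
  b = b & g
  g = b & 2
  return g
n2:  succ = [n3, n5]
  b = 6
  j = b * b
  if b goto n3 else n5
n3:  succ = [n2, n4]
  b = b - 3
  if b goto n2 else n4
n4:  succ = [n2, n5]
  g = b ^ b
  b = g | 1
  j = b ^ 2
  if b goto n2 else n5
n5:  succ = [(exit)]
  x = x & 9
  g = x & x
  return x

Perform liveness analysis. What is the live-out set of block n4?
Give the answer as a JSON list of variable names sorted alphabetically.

Block summaries:
  n0 def {b,j,x} use ∅
  n1 def {b,g} use {b,x}
  n2 def {b,j} use ∅
  n3 def {b} use {b}
  n4 def {b,g,j} use {b}
  n5 def {g,x} use {x}

Liveness:
  n0: in=∅ out={b,x}
  n1: in={b,x} out=∅
  n2: in={x} out={b,x}
  n3: in={b,x} out={b,x}
  n4: in={b,x} out={x}
  n5: in={x} out=∅

live-out(n4) = ["x"]

Answer: ["x"]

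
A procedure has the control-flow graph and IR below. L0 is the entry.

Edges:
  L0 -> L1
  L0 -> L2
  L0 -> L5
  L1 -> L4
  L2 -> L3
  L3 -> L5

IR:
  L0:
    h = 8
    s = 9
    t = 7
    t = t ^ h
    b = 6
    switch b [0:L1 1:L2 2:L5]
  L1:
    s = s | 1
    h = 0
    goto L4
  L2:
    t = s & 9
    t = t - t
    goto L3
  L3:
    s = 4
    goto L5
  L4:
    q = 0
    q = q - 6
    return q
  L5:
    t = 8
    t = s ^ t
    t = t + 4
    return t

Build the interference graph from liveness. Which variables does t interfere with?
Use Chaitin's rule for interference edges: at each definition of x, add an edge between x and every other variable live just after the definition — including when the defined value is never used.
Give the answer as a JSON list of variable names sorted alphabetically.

Block summaries:
  L0: {b,h,s,t} / ∅
  L1: {h,s} / {s}
  L2: {t} / {s}
  L3: {s} / ∅
  L4: {q} / ∅
  L5: {t} / {s}

Backward fixpoint:
  L0: in=∅ out={s}
  L1: in={s} out=∅
  L2: in={s} out=∅
  L3: in=∅ out={s}
  L4: in=∅ out=∅
  L5: in={s} out=∅

Conflict graph:
  b: {s}
  h: {s,t}
  q: ∅
  s: {b,h,t}
  t: {h,s}

N(t) = ["h", "s"]

Answer: ["h", "s"]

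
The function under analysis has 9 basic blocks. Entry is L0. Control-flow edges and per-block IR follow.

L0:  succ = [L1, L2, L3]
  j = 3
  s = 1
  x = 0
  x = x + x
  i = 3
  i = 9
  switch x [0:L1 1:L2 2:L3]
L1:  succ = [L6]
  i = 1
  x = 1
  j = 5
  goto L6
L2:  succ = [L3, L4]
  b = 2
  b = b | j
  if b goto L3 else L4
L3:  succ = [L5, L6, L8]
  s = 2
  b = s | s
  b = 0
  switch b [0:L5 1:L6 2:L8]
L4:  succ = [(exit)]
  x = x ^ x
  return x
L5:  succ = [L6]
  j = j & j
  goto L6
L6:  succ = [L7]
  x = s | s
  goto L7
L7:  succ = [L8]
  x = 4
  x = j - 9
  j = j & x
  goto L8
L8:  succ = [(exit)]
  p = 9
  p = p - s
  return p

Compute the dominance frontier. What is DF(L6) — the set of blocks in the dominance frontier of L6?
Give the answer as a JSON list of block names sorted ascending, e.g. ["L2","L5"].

idom tree: L1←L0 L2←L0 L3←L0 L4←L2 L5←L3 L6←L0 L7←L6 L8←L0
Dom∩ at merges:
  L3: preds {L0,L2}: {L0} ∩ {L0,L2} = {L0}; idom=L0
  L6: preds {L1,L3,L5}: {L0,L1} ∩ {L0,L3} ∩ {L0,L3,L5} = {L0}; idom=L0
  L8: preds {L3,L7}: {L0,L3} ∩ {L0,L6,L7} = {L0}; idom=L0

Frontier:
  join L3 pred L0: · stop@L0
  join L3 pred L2: L2 stop@L0
  join L6 pred L1: L1 stop@L0
  join L6 pred L3: L3 stop@L0
  join L6 pred L5: L5→L3 stop@L0
  join L8 pred L3: L3 stop@L0
  join L8 pred L7: L7→L6 stop@L0
  L0 → ∅
  L1 → {L6}
  L2 → {L3}
  L3 → {L6,L8}
  L4 → ∅
  L5 → {L6}
  L6 → {L8}
  L7 → {L8}
  L8 → ∅

DF(L6) = ["L8"]

Answer: ["L8"]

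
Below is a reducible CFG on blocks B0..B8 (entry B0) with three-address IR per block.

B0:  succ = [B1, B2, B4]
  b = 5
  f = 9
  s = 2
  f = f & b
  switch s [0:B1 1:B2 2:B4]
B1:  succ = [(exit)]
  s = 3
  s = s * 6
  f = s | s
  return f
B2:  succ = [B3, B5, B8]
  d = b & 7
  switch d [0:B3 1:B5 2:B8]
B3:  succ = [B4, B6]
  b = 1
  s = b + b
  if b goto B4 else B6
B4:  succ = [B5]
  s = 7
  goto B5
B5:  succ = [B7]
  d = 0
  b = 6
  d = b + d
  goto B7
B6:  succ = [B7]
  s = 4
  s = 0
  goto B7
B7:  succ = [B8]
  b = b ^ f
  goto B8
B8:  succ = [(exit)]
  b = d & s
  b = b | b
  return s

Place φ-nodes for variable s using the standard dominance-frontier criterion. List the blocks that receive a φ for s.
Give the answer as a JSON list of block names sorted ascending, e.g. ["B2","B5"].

Answer: ["B4", "B5", "B7", "B8"]

Analysis:
idom tree: B1←B0 B2←B0 B3←B2 B4←B0 B5←B0 B6←B3 B7←B0 B8←B0
Dom∩ at merges:
  B4: preds {B0,B3}: {B0} ∩ {B0,B2,B3} = {B0}; idom=B0
  B5: preds {B2,B4}: {B0,B2} ∩ {B0,B4} = {B0}; idom=B0
  B7: preds {B5,B6}: {B0,B5} ∩ {B0,B2,B3,B6} = {B0}; idom=B0
  B8: preds {B2,B7}: {B0,B2} ∩ {B0,B7} = {B0}; idom=B0

DF walk-up:
  B4←B0: walk · to B0
  B4←B3: walk B3→B2 to B0
  B5←B2: walk B2 to B0
  B5←B4: walk B4 to B0
  B7←B5: walk B5 to B0
  B7←B6: walk B6→B3→B2 to B0
  B8←B2: walk B2 to B0
  B8←B7: walk B7 to B0
  DF(B0)=∅
  DF(B1)=∅
  DF(B2)={B4,B5,B7,B8}
  DF(B3)={B4,B7}
  DF(B4)={B5}
  DF(B5)={B7}
  DF(B6)={B7}
  DF(B7)={B8}
  DF(B8)=∅

φ for s: defs {B0,B1,B3,B4,B6}
  DF⁺ = {B4,B5,B7,B8}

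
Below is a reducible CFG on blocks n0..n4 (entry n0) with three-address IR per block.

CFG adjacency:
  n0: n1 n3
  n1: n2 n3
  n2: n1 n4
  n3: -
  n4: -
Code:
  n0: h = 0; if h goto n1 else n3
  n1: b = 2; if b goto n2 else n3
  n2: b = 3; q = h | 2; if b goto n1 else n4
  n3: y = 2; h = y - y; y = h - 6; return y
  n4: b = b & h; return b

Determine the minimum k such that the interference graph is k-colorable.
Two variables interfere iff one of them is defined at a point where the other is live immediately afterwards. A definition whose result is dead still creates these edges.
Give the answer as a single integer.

def/use:
  n0: def={h} ue=∅
  n1: def={b} ue=∅
  n2: def={b,q} ue={h}
  n3: def={h,y} ue=∅
  n4: def={b} ue={b,h}

Live sets:
  n0: in=∅ out={h}
  n1: in={h} out={h}
  n2: in={h} out={b,h}
  n3: in=∅ out=∅
  n4: in={b,h} out=∅

Interfere edges:
  b — {h,q}
  h — {b,q}
  q — {b,h}
  y — ∅

Registers:
  {b,h,q} pairwise interfere (3-clique) ⇒ χ ≥ 3
  3-colouring: R0={b,y}  R1={h}  R2={q}
  χ = 3

Answer: 3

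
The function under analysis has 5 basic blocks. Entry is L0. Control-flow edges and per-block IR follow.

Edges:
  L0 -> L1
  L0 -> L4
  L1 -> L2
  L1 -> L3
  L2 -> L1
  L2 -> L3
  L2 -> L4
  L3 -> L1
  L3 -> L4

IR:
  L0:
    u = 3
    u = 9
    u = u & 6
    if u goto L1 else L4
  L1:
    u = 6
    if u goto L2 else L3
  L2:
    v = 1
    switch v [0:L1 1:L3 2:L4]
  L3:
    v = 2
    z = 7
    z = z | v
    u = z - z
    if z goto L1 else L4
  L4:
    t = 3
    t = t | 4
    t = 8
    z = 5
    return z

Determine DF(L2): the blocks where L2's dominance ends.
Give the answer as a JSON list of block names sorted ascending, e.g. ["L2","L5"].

Answer: ["L1", "L3", "L4"]

Analysis:
idom tree: L1←L0 L2←L1 L3←L1 L4←L0
Join-block Dom:
  L1: preds {L0,L2,L3}: {L0} ∩ {L0,L1,L2} ∩ {L0,L1,L3} = {L0}; idom=L0
  L3: preds {L1,L2}: {L0,L1} ∩ {L0,L1,L2} = {L0,L1}; idom=L1
  L4: preds {L0,L2,L3}: {L0} ∩ {L0,L1,L2} ∩ {L0,L1,L3} = {L0}; idom=L0

Frontier:
  join L1 pred L0: · stop@L0
  join L1 pred L2: L2→L1 stop@L0
  join L1 pred L3: L3→L1 stop@L0
  join L3 pred L1: · stop@L1
  join L3 pred L2: L2 stop@L1
  join L4 pred L0: · stop@L0
  join L4 pred L2: L2→L1 stop@L0
  join L4 pred L3: L3→L1 stop@L0
  DF(L0)=∅
  DF(L1)={L1,L4}
  DF(L2)={L1,L3,L4}
  DF(L3)={L1,L4}
  DF(L4)=∅

DF(L2) = ["L1", "L3", "L4"]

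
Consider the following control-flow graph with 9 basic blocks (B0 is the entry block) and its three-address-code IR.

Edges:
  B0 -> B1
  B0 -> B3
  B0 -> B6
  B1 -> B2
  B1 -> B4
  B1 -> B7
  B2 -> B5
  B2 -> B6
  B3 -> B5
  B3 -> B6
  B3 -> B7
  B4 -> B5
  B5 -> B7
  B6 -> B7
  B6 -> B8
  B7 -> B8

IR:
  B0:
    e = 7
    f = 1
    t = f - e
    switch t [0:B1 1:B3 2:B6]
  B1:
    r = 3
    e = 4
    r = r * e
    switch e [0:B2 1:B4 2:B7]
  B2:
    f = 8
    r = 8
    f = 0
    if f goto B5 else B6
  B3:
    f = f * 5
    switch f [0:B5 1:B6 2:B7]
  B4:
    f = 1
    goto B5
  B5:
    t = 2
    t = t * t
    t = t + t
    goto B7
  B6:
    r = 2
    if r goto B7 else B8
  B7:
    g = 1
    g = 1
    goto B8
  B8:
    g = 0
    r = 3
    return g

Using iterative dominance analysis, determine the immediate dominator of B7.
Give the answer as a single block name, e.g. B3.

Answer: B0

Analysis:
idom tree: B1←B0 B2←B1 B3←B0 B4←B1 B5←B0 B6←B0 B7←B0 B8←B0
Join-block Dom:
  B5: preds {B2,B3,B4}: {B0,B1,B2} ∩ {B0,B3} ∩ {B0,B1,B4} = {B0}; idom=B0
  B6: preds {B0,B2,B3}: {B0} ∩ {B0,B1,B2} ∩ {B0,B3} = {B0}; idom=B0
  B7: preds {B1,B3,B5,B6}: {B0,B1} ∩ {B0,B3} ∩ {B0,B5} ∩ {B0,B6} = {B0}; idom=B0
  B8: preds {B6,B7}: {B0,B6} ∩ {B0,B7} = {B0}; idom=B0

idom(B7) = B0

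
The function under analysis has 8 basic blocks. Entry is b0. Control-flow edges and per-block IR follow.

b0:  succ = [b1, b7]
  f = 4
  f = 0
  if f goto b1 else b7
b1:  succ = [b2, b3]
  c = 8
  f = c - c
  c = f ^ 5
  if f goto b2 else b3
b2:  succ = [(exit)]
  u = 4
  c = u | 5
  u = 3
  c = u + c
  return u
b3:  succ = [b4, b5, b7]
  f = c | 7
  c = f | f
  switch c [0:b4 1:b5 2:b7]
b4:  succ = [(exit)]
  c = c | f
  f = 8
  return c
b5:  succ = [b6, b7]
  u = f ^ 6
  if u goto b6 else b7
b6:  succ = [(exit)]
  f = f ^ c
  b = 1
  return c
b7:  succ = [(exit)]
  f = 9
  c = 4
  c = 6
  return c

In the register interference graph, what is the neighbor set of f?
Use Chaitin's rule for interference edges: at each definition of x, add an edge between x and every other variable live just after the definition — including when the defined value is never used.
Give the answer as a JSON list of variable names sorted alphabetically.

def/use:
  b0: {f} / ∅
  b1: {c,f} / ∅
  b2: {c,u} / ∅
  b3: {c,f} / {c}
  b4: {c,f} / {c,f}
  b5: {u} / {f}
  b6: {b,f} / {c,f}
  b7: {c,f} / ∅

Backward fixpoint:
  live b0: ∅→∅
  live b1: ∅→{c}
  live b2: ∅→∅
  live b3: {c}→{c,f}
  live b4: {c,f}→∅
  live b5: {c,f}→{c,f}
  live b6: {c,f}→∅
  live b7: ∅→∅

Conflict graph:
  b↔{c}
  c↔{b,f,u}
  f↔{c,u}
  u↔{c,f}

N(f) = ["c", "u"]

Answer: ["c", "u"]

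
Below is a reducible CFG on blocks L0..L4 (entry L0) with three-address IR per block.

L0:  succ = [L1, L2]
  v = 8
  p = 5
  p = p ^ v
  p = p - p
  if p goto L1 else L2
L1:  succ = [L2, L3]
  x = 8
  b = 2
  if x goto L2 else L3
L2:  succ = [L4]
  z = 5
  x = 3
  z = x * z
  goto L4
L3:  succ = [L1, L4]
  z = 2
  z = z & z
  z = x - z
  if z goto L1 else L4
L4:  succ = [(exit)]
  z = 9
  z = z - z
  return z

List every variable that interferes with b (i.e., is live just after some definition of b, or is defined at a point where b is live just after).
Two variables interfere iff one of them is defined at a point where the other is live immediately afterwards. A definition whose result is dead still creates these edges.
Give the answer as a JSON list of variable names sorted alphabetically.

Block summaries:
  L0: def={p,v} ue=∅
  L1: def={b,x} ue=∅
  L2: def={x,z} ue=∅
  L3: def={z} ue={x}
  L4: def={z} ue=∅

Live sets:
  L0: in=∅ out=∅
  L1: in=∅ out={x}
  L2: in=∅ out=∅
  L3: in={x} out=∅
  L4: in=∅ out=∅

Interfere edges:
  b — {x}
  p — {v}
  v — {p}
  x — {b,z}
  z — {x}

N(b) = ["x"]

Answer: ["x"]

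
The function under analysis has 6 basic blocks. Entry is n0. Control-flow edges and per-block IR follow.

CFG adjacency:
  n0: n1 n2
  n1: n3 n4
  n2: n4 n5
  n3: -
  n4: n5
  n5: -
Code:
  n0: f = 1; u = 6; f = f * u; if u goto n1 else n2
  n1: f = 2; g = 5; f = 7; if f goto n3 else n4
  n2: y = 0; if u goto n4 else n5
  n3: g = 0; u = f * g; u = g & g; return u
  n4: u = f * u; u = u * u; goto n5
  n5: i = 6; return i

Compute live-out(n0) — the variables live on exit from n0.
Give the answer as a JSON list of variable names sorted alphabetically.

Answer: ["f", "u"]

Working:
Block summaries:
  n0 def {f,u} use ∅
  n1 def {f,g} use ∅
  n2 def {y} use {u}
  n3 def {g,u} use {f}
  n4 def {u} use {f,u}
  n5 def {i} use ∅

Liveness:
  n0 li=∅ lo={f,u}
  n1 li={u} lo={f,u}
  n2 li={f,u} lo={f,u}
  n3 li={f} lo=∅
  n4 li={f,u} lo=∅
  n5 li=∅ lo=∅

live-out(n0) = ["f", "u"]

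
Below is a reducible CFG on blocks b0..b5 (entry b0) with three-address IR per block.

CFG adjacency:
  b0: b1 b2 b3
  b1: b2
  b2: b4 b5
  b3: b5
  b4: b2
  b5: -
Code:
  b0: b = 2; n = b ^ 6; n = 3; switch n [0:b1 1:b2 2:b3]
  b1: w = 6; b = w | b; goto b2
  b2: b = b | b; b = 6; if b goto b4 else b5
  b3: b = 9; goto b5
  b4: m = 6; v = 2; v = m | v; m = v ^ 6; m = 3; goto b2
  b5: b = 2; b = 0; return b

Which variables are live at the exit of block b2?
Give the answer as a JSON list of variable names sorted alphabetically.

Block summaries:
  b0: {b,n} / ∅
  b1: {b,w} / {b}
  b2: {b} / {b}
  b3: {b} / ∅
  b4: {m,v} / ∅
  b5: {b} / ∅

Live sets:
  live b0: ∅→{b}
  live b1: {b}→{b}
  live b2: {b}→{b}
  live b3: ∅→∅
  live b4: {b}→{b}
  live b5: ∅→∅

live-out(b2) = ["b"]

Answer: ["b"]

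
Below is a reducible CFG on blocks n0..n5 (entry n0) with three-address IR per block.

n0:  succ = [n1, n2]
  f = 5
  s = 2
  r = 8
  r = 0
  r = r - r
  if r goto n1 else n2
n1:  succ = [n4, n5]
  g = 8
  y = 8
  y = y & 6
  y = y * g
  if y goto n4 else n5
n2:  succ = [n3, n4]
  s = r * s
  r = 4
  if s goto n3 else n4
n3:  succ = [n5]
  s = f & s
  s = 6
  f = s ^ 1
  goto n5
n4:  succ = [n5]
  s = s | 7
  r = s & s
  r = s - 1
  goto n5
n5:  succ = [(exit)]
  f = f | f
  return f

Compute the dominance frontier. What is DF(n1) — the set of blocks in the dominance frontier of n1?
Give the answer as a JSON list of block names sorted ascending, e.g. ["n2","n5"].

Answer: ["n4", "n5"]

Derivation:
idom tree: n1←n0 n2←n0 n3←n2 n4←n0 n5←n0
Dom∩ at merges:
  n4: preds {n1,n2}: {n0,n1} ∩ {n0,n2} = {n0}; idom=n0
  n5: preds {n1,n3,n4}: {n0,n1} ∩ {n0,n2,n3} ∩ {n0,n4} = {n0}; idom=n0

DF derivation:
  n4←n1: walk n1 to n0
  n4←n2: walk n2 to n0
  n5←n1: walk n1 to n0
  n5←n3: walk n3→n2 to n0
  n5←n4: walk n4 to n0
  n0 → ∅
  n1 → {n4,n5}
  n2 → {n4,n5}
  n3 → {n5}
  n4 → {n5}
  n5 → ∅

DF(n1) = ["n4", "n5"]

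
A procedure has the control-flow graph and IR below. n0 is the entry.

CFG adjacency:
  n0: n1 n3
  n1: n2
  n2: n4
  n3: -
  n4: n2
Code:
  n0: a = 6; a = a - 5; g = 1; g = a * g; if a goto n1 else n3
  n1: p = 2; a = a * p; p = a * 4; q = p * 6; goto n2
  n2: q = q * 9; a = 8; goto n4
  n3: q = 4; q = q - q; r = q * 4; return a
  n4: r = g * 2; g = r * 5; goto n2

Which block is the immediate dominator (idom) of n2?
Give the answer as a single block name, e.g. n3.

idom tree: n1←n0 n2←n1 n3←n0 n4←n2
Dom at joins:
  n2: preds {n1,n4}: {n0,n1} ∩ {n0,n1,n2,n4} = {n0,n1}; idom=n1

idom(n2) = n1

Answer: n1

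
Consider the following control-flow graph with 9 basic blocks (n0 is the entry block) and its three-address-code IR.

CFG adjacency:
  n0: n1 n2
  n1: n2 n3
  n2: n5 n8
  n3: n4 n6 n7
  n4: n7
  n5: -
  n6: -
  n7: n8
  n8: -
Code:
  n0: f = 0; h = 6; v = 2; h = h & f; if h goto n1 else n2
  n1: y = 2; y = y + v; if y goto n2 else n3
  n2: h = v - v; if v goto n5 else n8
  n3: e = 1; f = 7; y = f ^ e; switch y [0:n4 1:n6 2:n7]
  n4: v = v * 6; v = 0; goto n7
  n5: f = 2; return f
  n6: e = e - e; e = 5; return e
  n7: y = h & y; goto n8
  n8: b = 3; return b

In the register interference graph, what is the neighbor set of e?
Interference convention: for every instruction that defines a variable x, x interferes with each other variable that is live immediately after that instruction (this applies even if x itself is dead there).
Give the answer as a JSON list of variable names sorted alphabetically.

Answer: ["f", "h", "v", "y"]

Working:
def/use:
  n0: {f,h,v} / ∅
  n1: {y} / {v}
  n2: {h} / {v}
  n3: {e,f,y} / ∅
  n4: {v} / {v}
  n5: {f} / ∅
  n6: {e} / {e}
  n7: {y} / {h,y}
  n8: {b} / ∅

Liveness:
  live n0: ∅→{h,v}
  live n1: {h,v}→{h,v}
  live n2: {v}→∅
  live n3: {h,v}→{e,h,v,y}
  live n4: {h,v,y}→{h,y}
  live n5: ∅→∅
  live n6: {e}→∅
  live n7: {h,y}→∅
  live n8: ∅→∅

Conflict graph:
  b↔∅
  e↔{f,h,v,y}
  f↔{e,h,v}
  h↔{e,f,v,y}
  v↔{e,f,h,y}
  y↔{e,h,v}

N(e) = ["f", "h", "v", "y"]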